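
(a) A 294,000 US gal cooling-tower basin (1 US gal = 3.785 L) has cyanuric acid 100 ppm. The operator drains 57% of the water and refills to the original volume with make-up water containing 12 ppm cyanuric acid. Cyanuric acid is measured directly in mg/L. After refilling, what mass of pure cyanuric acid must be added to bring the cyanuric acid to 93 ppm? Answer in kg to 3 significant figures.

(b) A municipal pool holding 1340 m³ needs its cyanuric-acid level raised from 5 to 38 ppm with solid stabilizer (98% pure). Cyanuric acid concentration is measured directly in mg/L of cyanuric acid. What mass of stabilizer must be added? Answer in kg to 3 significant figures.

(a) 48.0 kg; (b) 45.1 kg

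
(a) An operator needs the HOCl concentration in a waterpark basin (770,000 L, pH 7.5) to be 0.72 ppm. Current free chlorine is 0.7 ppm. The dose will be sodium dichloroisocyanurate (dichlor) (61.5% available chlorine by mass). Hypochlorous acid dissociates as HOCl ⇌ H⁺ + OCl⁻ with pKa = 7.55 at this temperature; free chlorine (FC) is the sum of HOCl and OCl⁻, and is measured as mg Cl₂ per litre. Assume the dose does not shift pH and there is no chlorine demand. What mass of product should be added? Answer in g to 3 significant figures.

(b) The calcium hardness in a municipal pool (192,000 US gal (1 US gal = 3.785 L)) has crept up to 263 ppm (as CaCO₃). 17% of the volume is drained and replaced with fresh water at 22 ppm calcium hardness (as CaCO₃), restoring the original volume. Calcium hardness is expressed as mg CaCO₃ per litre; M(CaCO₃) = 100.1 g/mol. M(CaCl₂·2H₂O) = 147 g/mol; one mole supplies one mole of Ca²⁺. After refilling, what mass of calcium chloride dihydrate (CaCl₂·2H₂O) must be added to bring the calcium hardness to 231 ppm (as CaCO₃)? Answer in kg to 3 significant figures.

(a) [OCl⁻]/[HOCl] = 10^(pH − pKa) = 10^(7.5 − 7.55) = 0.8913; fraction as HOCl = 1/(1 + 0.8913) = 0.5288.
(a) Free chlorine required for 0.72 ppm HOCl: 0.72 / 0.5288 = 1.362 ppm.
(a) FC to add: 1.362 − 0.7 = 0.6617 mg/L as Cl₂.
(a) Cl₂ equivalent: 0.6617 mg/L × 770,000 L = 509.5 g.
(a) Product at 61.5% available Cl: 509.5 / 0.615 = 828.5 g.

(b) Volume: 192,000 US gal × 3.785 L/gal = 726,720 L.
(b) After draining 17% and refilling: 263 × 0.83 + 22 × 0.17 = 222.03 ppm.
(b) Deficit to target: 231 − 222.03 = 8.97 mg/L.
(b) As CaCO₃: 8.97 mg/L × 726,720 L = 6519 g; ÷ 100.1 = 65.12 mol Ca²⁺.
(b) Mass: 65.12 × 147 = 9573 g.

(a) 828 g; (b) 9.57 kg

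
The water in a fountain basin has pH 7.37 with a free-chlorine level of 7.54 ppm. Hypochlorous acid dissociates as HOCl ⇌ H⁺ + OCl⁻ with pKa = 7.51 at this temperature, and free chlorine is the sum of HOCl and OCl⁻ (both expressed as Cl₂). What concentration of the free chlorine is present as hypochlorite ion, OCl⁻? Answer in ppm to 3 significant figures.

3.17 ppm

[OCl⁻]/[HOCl] = 10^(pH − pKa) = 10^(7.37 − 7.51) = 10^-0.14 = 0.7244.
Fraction as HOCl = 1 / (1 + 0.7244) = 0.5799.
OCl⁻ = (1 − 0.5799) × 7.54 ppm = 3.168 ppm.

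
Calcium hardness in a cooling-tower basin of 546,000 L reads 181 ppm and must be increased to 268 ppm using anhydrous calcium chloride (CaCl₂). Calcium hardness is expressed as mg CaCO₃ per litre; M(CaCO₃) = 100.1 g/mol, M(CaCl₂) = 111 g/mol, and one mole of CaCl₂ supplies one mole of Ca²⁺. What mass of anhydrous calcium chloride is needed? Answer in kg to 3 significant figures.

Hardness to add: (268 − 181) = 87 mg/L as CaCO₃ × 546,000 L = 47,500 g as CaCO₃.
Moles of Ca²⁺ (1 mol Ca²⁺ ≡ 1 mol CaCO₃): 47,500 / 100.1 g/mol = 474.5 mol.
Mass of CaCl₂: 474.5 × 111 = 52,670 g.

52.7 kg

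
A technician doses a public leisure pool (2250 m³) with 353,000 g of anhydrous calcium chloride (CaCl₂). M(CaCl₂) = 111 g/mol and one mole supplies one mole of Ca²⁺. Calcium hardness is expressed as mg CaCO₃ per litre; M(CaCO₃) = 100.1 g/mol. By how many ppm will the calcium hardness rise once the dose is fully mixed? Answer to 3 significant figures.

Volume: 2250 m³ = 2,250,000 L.
Moles of Ca²⁺: 353,000 g ÷ 111 g/mol = 3180 mol.
As CaCO₃: 3180 mol × 100.1 g/mol = 318,300 g.
Rise: 318,300 g / 2,250,000 L × 1000 = 141.5 mg/L.

141 ppm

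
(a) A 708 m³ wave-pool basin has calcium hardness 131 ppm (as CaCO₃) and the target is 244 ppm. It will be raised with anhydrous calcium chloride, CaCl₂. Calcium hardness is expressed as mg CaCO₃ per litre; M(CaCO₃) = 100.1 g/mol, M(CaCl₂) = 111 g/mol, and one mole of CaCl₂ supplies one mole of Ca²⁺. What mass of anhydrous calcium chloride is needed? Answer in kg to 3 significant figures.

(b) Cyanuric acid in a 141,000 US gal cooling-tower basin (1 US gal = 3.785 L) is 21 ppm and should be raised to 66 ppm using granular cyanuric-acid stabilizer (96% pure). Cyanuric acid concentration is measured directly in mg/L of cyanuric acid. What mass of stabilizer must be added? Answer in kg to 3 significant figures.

(a) 88.7 kg; (b) 25.0 kg

(a) Volume: 708 m³ = 708,000 L.
(a) Hardness to add: (244 − 131) = 113 mg/L as CaCO₃ × 708,000 L = 80,000 g as CaCO₃.
(a) Moles of Ca²⁺ (1 mol Ca²⁺ ≡ 1 mol CaCO₃): 80,000 / 100.1 g/mol = 799.2 mol.
(a) Mass of CaCl₂: 799.2 × 111 = 88,720 g.

(b) Volume: 141,000 US gal × 3.785 L/gal = 533,685 L.
(b) CYA to add: (66 − 21) = 45 mg/L × 533,685 L = 24,020 g cyanuric acid.
(b) At 96% purity: 24,020 / 0.96 = 25,020 g product.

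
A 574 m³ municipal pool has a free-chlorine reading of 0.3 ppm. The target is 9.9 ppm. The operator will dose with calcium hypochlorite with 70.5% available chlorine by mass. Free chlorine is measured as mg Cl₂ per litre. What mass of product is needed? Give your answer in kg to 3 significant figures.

Volume: 574 m³ = 574,000 L.
Chlorine deficit: 9.9 − 0.3 = 9.6 ppm = 9.6 mg/L as Cl₂.
Cl₂ equivalent needed: 9.6 mg/L × 574,000 L = 5,510,000 mg = 5510 g.
Product at 70.5% available chlorine: 5510 / 0.705 = 7816 g.

7.82 kg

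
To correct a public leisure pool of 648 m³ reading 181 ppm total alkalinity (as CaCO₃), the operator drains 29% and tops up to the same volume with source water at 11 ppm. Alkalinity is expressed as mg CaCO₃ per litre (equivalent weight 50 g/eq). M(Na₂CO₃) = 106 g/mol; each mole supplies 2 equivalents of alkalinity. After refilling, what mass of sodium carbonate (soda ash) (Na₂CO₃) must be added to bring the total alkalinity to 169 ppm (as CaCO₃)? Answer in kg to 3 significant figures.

Volume: 648 m³ = 648,000 L.
After draining 29% and refilling: 181 × 0.71 + 11 × 0.29 = 131.7 ppm.
Deficit to target: 169 − 131.7 = 37.3 mg/L.
As CaCO₃: 37.3 mg/L × 648,000 L = 24,170 g; ÷ 50 g/eq ÷ 2 = 241.7 mol Na₂CO₃.
Mass: 241.7 × 106 = 25,620 g.

25.6 kg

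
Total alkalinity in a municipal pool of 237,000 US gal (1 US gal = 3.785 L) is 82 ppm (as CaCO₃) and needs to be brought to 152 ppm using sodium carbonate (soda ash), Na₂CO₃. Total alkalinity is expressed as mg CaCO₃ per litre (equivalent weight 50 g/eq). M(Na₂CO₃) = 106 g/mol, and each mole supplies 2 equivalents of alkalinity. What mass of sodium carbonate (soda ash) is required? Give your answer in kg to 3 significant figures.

66.6 kg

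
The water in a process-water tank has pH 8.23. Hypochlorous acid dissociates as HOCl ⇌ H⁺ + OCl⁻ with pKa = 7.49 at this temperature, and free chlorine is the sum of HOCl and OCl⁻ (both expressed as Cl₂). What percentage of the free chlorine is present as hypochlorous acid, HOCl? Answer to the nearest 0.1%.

[OCl⁻]/[HOCl] = 10^(pH − pKa) = 10^(8.23 − 7.49) = 10^0.74 = 5.495.
Fraction as HOCl = 1 / (1 + 5.495) = 0.154.

15.4%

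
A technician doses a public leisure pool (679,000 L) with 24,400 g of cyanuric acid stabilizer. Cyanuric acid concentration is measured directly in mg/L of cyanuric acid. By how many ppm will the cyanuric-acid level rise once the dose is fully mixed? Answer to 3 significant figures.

35.9 ppm

Rise: 24,400 g / 679,000 L × 1000 = 35.94 mg/L.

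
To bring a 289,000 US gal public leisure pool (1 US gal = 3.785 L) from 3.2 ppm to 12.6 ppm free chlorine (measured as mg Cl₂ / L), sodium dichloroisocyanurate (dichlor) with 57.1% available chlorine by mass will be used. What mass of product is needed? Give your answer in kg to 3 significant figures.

Volume: 289,000 US gal × 3.785 L/gal = 1,093,865 L.
Chlorine deficit: 12.6 − 3.2 = 9.4 ppm = 9.4 mg/L as Cl₂.
Cl₂ equivalent needed: 9.4 mg/L × 1,093,865 L = 10,280,000 mg = 10,280 g.
Product at 57.1% available chlorine: 10,280 / 0.571 = 18,010 g.

18.0 kg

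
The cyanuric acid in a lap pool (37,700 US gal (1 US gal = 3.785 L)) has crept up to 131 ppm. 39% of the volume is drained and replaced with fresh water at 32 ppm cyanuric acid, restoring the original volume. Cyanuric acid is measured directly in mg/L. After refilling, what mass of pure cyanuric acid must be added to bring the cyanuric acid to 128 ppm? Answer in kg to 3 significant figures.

5.08 kg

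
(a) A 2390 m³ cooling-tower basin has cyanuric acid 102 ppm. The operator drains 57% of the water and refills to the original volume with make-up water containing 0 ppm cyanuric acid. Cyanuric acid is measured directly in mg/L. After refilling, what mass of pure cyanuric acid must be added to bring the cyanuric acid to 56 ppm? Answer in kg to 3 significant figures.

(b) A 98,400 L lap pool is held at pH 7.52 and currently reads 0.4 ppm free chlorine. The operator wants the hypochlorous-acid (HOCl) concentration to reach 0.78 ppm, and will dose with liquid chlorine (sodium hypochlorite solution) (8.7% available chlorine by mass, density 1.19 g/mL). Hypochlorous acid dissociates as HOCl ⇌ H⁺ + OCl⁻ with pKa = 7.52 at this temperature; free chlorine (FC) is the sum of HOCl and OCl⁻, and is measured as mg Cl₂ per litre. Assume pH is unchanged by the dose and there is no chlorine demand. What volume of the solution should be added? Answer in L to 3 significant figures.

(a) Volume: 2390 m³ = 2,390,000 L.
(a) After draining 57% and refilling: 102 × 0.43 + 0 × 0.57 = 43.86 ppm.
(a) Deficit to target: 56 − 43.86 = 12.14 mg/L.
(a) Mass: 12.14 mg/L × 2,390,000 L = 29,010 g cyanuric acid.

(b) [OCl⁻]/[HOCl] = 10^(pH − pKa) = 10^(7.52 − 7.52) = 1; fraction as HOCl = 1/(1 + 1) = 0.5.
(b) Free chlorine required for 0.78 ppm HOCl: 0.78 / 0.5 = 1.56 ppm.
(b) FC to add: 1.56 − 0.4 = 1.16 mg/L as Cl₂.
(b) Cl₂ equivalent: 1.16 mg/L × 98,400 L = 114.1 g.
(b) Product at 8.7% available Cl: 114.1 / 0.087 = 1312 g.
(b) Volume: 1312 g ÷ 1.19 g/mL = 1103 mL.

(a) 29.0 kg; (b) 1.10 L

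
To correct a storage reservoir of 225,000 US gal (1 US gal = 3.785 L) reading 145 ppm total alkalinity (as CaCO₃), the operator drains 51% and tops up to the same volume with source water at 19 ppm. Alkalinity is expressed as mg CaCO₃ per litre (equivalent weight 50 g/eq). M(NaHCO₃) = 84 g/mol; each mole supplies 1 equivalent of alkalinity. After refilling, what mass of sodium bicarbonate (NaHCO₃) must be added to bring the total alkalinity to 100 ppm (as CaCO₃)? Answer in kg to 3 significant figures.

27.6 kg

Volume: 225,000 US gal × 3.785 L/gal = 851,625 L.
After draining 51% and refilling: 145 × 0.49 + 19 × 0.51 = 80.74 ppm.
Deficit to target: 100 − 80.74 = 19.26 mg/L.
As CaCO₃: 19.26 mg/L × 851,625 L = 16,400 g; ÷ 50 g/eq ÷ 1 = 328 mol NaHCO₃.
Mass: 328 × 84 = 27,560 g.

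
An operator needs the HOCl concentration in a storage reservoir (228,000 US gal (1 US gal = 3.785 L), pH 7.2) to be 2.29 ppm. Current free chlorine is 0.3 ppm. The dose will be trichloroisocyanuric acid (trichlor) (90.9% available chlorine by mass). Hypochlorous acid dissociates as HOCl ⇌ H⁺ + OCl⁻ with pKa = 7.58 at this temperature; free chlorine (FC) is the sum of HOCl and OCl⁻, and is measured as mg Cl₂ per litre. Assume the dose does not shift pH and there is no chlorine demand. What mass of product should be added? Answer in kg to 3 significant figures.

Volume: 228,000 US gal × 3.785 L/gal = 862,980 L.
[OCl⁻]/[HOCl] = 10^(pH − pKa) = 10^(7.2 − 7.58) = 0.4169; fraction as HOCl = 1/(1 + 0.4169) = 0.7058.
Free chlorine required for 2.29 ppm HOCl: 2.29 / 0.7058 = 3.245 ppm.
FC to add: 3.245 − 0.3 = 2.945 mg/L as Cl₂.
Cl₂ equivalent: 2.945 mg/L × 862,980 L = 2541 g.
Product at 90.9% available Cl: 2541 / 0.909 = 2796 g.

2.80 kg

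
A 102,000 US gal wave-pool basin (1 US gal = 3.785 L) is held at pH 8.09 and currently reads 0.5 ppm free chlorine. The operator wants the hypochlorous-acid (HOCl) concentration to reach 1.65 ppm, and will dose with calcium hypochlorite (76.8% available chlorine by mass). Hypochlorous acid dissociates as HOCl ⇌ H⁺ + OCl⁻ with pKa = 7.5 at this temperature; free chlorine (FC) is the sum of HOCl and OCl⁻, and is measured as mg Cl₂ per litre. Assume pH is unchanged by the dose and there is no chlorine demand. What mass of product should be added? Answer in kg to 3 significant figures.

3.81 kg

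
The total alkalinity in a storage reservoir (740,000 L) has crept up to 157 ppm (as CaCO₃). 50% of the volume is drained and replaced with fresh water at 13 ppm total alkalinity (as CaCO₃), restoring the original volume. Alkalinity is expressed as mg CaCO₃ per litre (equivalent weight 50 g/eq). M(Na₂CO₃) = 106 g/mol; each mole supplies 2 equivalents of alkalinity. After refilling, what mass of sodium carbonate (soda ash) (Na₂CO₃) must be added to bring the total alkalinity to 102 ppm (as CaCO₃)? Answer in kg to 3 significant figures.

13.3 kg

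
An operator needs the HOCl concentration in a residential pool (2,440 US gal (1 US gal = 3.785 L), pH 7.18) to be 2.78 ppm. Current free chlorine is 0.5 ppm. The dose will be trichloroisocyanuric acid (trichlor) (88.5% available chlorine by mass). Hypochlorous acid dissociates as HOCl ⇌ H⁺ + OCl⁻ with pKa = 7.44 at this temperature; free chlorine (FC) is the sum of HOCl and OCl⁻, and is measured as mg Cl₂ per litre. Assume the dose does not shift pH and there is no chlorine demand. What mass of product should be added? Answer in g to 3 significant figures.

39.7 g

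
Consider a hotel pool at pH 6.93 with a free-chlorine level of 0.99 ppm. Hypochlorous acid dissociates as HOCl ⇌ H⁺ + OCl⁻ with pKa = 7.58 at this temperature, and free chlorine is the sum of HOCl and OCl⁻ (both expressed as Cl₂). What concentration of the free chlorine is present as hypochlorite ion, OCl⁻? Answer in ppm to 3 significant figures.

0.181 ppm

[OCl⁻]/[HOCl] = 10^(pH − pKa) = 10^(6.93 − 7.58) = 10^-0.65 = 0.2239.
Fraction as HOCl = 1 / (1 + 0.2239) = 0.8171.
OCl⁻ = (1 − 0.8171) × 0.99 ppm = 0.1811 ppm.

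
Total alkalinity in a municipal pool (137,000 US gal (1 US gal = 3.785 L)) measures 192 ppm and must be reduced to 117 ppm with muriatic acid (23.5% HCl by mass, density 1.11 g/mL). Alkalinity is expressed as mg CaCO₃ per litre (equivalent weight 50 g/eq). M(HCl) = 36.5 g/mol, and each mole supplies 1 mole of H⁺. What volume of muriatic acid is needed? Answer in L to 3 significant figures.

109 L

Volume: 137,000 US gal × 3.785 L/gal = 518,545 L.
Alkalinity to neutralize: (192 − 117) = 75 mg/L as CaCO₃ × 518,545 L = 38,890 g as CaCO₃.
Equivalents of H⁺ required: 38,890 ÷ 50 g/eq = 777.8 eq = 777.8 mol HCl.
Mass of HCl: 777.8 × 36.5 = 28,390 g.
Mass of 23.5% solution: 28,390 / 0.235 = 120,800 g.
Volume: 120,800 g ÷ 1.11 g/mL = 108,800 mL.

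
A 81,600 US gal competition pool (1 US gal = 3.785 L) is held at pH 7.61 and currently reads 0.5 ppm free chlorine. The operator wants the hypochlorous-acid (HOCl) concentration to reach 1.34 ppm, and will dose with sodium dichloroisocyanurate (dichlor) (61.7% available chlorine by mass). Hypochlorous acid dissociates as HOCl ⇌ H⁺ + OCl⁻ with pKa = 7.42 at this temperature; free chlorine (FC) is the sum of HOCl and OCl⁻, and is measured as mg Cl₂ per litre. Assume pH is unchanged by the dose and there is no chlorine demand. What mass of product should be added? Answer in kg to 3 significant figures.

Volume: 81,600 US gal × 3.785 L/gal = 308,856 L.
[OCl⁻]/[HOCl] = 10^(pH − pKa) = 10^(7.61 − 7.42) = 1.549; fraction as HOCl = 1/(1 + 1.549) = 0.3923.
Free chlorine required for 1.34 ppm HOCl: 1.34 / 0.3923 = 3.415 ppm.
FC to add: 3.415 − 0.5 = 2.915 mg/L as Cl₂.
Cl₂ equivalent: 2.915 mg/L × 308,856 L = 900.4 g.
Product at 61.7% available Cl: 900.4 / 0.617 = 1459 g.

1.46 kg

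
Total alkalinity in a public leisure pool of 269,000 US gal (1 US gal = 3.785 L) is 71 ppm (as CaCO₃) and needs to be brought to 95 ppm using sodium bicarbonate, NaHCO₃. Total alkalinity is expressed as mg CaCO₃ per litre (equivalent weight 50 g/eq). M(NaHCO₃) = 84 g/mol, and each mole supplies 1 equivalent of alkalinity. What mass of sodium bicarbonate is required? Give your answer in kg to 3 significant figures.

41.1 kg

Volume: 269,000 US gal × 3.785 L/gal = 1,018,165 L.
Alkalinity to add: (95 − 71) = 24 mg/L as CaCO₃ × 1,018,165 L = 24,440 g as CaCO₃.
Equivalents: 24,440 g ÷ 50 g/eq = 488.7 eq.
NaHCO₃ supplies 1 eq per mole → 488.7 mol.
Mass: 488.7 mol × 84 g/mol = 41,050 g.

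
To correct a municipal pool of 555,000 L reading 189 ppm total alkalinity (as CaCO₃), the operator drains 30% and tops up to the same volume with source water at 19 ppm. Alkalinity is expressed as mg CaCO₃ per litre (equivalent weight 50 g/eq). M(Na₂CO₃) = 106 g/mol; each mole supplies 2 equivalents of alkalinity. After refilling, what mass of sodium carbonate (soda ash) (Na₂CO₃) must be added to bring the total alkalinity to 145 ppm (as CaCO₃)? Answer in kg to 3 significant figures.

After draining 30% and refilling: 189 × 0.70 + 19 × 0.30 = 138 ppm.
Deficit to target: 145 − 138 = 7 mg/L.
As CaCO₃: 7 mg/L × 555,000 L = 3885 g; ÷ 50 g/eq ÷ 2 = 38.85 mol Na₂CO₃.
Mass: 38.85 × 106 = 4118 g.

4.12 kg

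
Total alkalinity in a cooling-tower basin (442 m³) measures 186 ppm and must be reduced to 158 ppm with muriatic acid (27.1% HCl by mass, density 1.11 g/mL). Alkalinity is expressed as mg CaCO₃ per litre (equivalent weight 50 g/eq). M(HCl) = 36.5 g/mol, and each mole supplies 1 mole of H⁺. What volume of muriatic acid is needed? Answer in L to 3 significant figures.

Volume: 442 m³ = 442,000 L.
Alkalinity to neutralize: (186 − 158) = 28 mg/L as CaCO₃ × 442,000 L = 12,380 g as CaCO₃.
Equivalents of H⁺ required: 12,380 ÷ 50 g/eq = 247.5 eq = 247.5 mol HCl.
Mass of HCl: 247.5 × 36.5 = 9034 g.
Mass of 27.1% solution: 9034 / 0.271 = 33,340 g.
Volume: 33,340 g ÷ 1.11 g/mL = 30,030 mL.

30.0 L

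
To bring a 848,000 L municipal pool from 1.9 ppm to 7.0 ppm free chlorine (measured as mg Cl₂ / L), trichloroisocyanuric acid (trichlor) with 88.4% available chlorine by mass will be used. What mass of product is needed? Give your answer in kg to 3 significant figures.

4.89 kg

Chlorine deficit: 7.0 − 1.9 = 5.1 ppm = 5.1 mg/L as Cl₂.
Cl₂ equivalent needed: 5.1 mg/L × 848,000 L = 4,325,000 mg = 4325 g.
Product at 88.4% available chlorine: 4325 / 0.884 = 4892 g.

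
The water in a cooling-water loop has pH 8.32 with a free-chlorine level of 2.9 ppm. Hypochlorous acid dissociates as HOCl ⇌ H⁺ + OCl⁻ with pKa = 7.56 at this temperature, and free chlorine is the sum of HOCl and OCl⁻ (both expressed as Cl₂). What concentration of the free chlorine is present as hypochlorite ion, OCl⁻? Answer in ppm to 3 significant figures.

[OCl⁻]/[HOCl] = 10^(pH − pKa) = 10^(8.32 − 7.56) = 10^0.76 = 5.754.
Fraction as HOCl = 1 / (1 + 5.754) = 0.1481.
OCl⁻ = (1 − 0.1481) × 2.9 ppm = 2.471 ppm.

2.47 ppm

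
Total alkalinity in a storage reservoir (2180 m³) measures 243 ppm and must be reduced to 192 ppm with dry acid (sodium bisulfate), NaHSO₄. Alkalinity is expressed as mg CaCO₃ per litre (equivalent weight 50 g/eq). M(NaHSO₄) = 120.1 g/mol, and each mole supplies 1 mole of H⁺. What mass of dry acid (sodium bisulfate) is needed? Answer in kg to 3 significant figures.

267 kg

Volume: 2180 m³ = 2,180,000 L.
Alkalinity to neutralize: (243 − 192) = 51 mg/L as CaCO₃ × 2,180,000 L = 111,200 g as CaCO₃.
Equivalents of H⁺ required: 111,200 ÷ 50 g/eq = 2224 eq = 2224 mol NaHSO₄.
Mass of NaHSO₄: 2224 × 120.1 = 267,100 g.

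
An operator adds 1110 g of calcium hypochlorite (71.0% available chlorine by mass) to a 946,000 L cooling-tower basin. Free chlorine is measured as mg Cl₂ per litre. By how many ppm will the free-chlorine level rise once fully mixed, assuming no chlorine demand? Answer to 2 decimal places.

Available chlorine delivered: 1110 g × 0.71 = 788.1 g as Cl₂.
Concentration rise: 788.1 g / 946,000 L = 0.8331 mg/L = 0.83 ppm.

0.83 ppm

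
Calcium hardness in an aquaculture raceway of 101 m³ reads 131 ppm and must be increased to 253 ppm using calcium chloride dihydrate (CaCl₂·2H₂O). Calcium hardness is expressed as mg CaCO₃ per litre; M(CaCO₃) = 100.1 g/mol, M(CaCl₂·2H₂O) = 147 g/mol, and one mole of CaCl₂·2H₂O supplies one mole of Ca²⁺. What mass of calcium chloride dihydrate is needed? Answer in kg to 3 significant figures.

18.1 kg

Volume: 101 m³ = 101,000 L.
Hardness to add: (253 − 131) = 122 mg/L as CaCO₃ × 101,000 L = 12,320 g as CaCO₃.
Moles of Ca²⁺ (1 mol Ca²⁺ ≡ 1 mol CaCO₃): 12,320 / 100.1 g/mol = 123.1 mol.
Mass of CaCl₂·2H₂O: 123.1 × 147 = 18,100 g.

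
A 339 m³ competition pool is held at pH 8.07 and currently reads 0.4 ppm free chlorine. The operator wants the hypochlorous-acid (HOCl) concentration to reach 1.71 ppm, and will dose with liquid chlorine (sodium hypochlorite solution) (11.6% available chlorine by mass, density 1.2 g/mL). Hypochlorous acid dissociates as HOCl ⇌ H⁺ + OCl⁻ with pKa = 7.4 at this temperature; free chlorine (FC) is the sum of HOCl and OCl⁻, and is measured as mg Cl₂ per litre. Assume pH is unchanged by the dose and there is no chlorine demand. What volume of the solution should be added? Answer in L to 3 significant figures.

22.7 L

Volume: 339 m³ = 339,000 L.
[OCl⁻]/[HOCl] = 10^(pH − pKa) = 10^(8.07 − 7.4) = 4.677; fraction as HOCl = 1/(1 + 4.677) = 0.1761.
Free chlorine required for 1.71 ppm HOCl: 1.71 / 0.1761 = 9.708 ppm.
FC to add: 9.708 − 0.4 = 9.308 mg/L as Cl₂.
Cl₂ equivalent: 9.308 mg/L × 339,000 L = 3156 g.
Product at 11.6% available Cl: 3156 / 0.116 = 27,200 g.
Volume: 27,200 g ÷ 1.2 g/mL = 22,670 mL.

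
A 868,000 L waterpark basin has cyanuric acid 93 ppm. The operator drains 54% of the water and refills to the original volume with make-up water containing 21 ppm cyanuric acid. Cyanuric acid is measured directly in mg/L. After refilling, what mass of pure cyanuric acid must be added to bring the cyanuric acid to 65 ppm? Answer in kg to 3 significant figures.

9.44 kg

After draining 54% and refilling: 93 × 0.46 + 21 × 0.54 = 54.12 ppm.
Deficit to target: 65 − 54.12 = 10.88 mg/L.
Mass: 10.88 mg/L × 868,000 L = 9444 g cyanuric acid.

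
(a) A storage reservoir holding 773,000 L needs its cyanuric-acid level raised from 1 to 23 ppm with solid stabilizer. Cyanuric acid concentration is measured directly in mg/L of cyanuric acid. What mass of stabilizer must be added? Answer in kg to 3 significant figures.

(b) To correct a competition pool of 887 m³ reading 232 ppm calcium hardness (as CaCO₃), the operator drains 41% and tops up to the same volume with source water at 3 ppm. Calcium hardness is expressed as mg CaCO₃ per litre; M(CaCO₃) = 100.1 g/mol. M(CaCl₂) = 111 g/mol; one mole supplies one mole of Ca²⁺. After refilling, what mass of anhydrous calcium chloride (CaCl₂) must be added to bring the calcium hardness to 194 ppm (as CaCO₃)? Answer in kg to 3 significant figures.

(a) CYA to add: (23 − 1) = 22 mg/L × 773,000 L = 17,010 g cyanuric acid.

(b) Volume: 887 m³ = 887,000 L.
(b) After draining 41% and refilling: 232 × 0.59 + 3 × 0.41 = 138.11 ppm.
(b) Deficit to target: 194 − 138.11 = 55.89 mg/L.
(b) As CaCO₃: 55.89 mg/L × 887,000 L = 49,570 g; ÷ 100.1 = 495.2 mol Ca²⁺.
(b) Mass: 495.2 × 111 = 54,970 g.

(a) 17.0 kg; (b) 55.0 kg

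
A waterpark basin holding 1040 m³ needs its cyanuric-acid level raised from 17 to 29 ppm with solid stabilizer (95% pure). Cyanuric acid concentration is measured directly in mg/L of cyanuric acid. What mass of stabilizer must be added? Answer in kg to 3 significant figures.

13.1 kg

Volume: 1040 m³ = 1,040,000 L.
CYA to add: (29 − 17) = 12 mg/L × 1,040,000 L = 12,480 g cyanuric acid.
At 95% purity: 12,480 / 0.95 = 13,140 g product.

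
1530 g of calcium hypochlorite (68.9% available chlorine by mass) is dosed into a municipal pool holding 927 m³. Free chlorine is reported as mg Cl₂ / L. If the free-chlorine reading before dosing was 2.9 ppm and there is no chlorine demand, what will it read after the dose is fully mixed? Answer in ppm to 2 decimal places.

4.04 ppm

Volume: 927 m³ = 927,000 L.
Available chlorine delivered: 1530 g × 0.689 = 1054 g as Cl₂.
Concentration rise: 1054 g / 927,000 L = 1.137 mg/L = 1.14 ppm.
Final FC: 2.9 + 1.14 = 4.04 ppm.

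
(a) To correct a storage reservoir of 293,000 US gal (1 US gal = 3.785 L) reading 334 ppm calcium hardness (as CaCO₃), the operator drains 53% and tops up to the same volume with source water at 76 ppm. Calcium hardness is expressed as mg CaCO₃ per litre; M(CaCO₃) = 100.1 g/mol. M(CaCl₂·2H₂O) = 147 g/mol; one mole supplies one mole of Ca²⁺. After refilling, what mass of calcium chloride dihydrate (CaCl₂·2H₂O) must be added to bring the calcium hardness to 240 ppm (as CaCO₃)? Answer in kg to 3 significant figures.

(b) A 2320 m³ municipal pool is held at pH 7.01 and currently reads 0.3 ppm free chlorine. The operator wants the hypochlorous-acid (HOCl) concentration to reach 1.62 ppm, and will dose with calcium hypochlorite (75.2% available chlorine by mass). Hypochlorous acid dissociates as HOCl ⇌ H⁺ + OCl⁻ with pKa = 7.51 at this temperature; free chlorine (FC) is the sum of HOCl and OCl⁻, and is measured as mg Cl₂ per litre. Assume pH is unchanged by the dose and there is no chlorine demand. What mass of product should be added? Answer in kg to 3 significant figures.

(a) 69.6 kg; (b) 5.65 kg

(a) Volume: 293,000 US gal × 3.785 L/gal = 1,109,005 L.
(a) After draining 53% and refilling: 334 × 0.47 + 76 × 0.53 = 197.26 ppm.
(a) Deficit to target: 240 − 197.26 = 42.74 mg/L.
(a) As CaCO₃: 42.74 mg/L × 1,109,005 L = 47,400 g; ÷ 100.1 = 473.5 mol Ca²⁺.
(a) Mass: 473.5 × 147 = 69,610 g.

(b) Volume: 2320 m³ = 2,320,000 L.
(b) [OCl⁻]/[HOCl] = 10^(pH − pKa) = 10^(7.01 − 7.51) = 0.3162; fraction as HOCl = 1/(1 + 0.3162) = 0.7597.
(b) Free chlorine required for 1.62 ppm HOCl: 1.62 / 0.7597 = 2.132 ppm.
(b) FC to add: 2.132 − 0.3 = 1.832 mg/L as Cl₂.
(b) Cl₂ equivalent: 1.832 mg/L × 2,320,000 L = 4251 g.
(b) Product at 75.2% available Cl: 4251 / 0.752 = 5653 g.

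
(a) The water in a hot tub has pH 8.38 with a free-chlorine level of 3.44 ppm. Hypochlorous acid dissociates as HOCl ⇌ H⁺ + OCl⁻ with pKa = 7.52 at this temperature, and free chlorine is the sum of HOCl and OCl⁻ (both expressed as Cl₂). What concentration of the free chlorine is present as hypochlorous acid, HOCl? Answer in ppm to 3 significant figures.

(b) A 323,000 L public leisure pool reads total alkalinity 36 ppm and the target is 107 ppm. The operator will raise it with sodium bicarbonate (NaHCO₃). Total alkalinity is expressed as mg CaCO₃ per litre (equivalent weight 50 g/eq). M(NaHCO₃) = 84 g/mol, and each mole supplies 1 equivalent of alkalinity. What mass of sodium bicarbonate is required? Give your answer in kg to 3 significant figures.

(a) [OCl⁻]/[HOCl] = 10^(pH − pKa) = 10^(8.38 − 7.52) = 10^0.86 = 7.244.
(a) Fraction as HOCl = 1 / (1 + 7.244) = 0.1213.
(a) HOCl = 0.1213 × 3.44 ppm = 0.4173 ppm.

(b) Alkalinity to add: (107 − 36) = 71 mg/L as CaCO₃ × 323,000 L = 22,930 g as CaCO₃.
(b) Equivalents: 22,930 g ÷ 50 g/eq = 458.7 eq.
(b) NaHCO₃ supplies 1 eq per mole → 458.7 mol.
(b) Mass: 458.7 mol × 84 g/mol = 38,530 g.

(a) 0.417 ppm; (b) 38.5 kg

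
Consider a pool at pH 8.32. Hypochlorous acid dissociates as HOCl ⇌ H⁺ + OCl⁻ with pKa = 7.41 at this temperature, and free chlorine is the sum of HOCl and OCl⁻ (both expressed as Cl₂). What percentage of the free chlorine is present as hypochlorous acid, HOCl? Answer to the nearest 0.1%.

11.0%

[OCl⁻]/[HOCl] = 10^(pH − pKa) = 10^(8.32 − 7.41) = 10^0.91 = 8.128.
Fraction as HOCl = 1 / (1 + 8.128) = 0.1095.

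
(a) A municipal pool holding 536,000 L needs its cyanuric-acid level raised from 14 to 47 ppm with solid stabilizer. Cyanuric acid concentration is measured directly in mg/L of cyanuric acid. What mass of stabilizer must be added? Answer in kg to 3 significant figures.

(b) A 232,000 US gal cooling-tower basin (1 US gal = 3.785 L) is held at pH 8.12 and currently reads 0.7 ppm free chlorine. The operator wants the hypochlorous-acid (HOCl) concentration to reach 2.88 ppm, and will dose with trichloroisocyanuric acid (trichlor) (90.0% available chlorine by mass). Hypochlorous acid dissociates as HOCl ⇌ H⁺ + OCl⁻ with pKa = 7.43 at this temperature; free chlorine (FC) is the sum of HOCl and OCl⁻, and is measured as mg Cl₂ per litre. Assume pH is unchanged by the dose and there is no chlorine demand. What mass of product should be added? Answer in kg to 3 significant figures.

(a) CYA to add: (47 − 14) = 33 mg/L × 536,000 L = 17,690 g cyanuric acid.

(b) Volume: 232,000 US gal × 3.785 L/gal = 878,120 L.
(b) [OCl⁻]/[HOCl] = 10^(pH − pKa) = 10^(8.12 − 7.43) = 4.898; fraction as HOCl = 1/(1 + 4.898) = 0.1696.
(b) Free chlorine required for 2.88 ppm HOCl: 2.88 / 0.1696 = 16.99 ppm.
(b) FC to add: 16.99 − 0.7 = 16.29 mg/L as Cl₂.
(b) Cl₂ equivalent: 16.29 mg/L × 878,120 L = 14,300 g.
(b) Product at 90.0% available Cl: 14,300 / 0.9 = 15,890 g.

(a) 17.7 kg; (b) 15.9 kg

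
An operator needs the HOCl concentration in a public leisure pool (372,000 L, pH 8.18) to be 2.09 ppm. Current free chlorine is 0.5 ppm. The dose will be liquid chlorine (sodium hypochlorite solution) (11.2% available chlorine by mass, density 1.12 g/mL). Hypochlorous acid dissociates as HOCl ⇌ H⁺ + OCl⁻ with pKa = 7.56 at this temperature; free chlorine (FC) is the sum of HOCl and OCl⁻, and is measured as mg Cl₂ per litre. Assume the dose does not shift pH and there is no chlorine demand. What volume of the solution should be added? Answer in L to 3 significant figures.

[OCl⁻]/[HOCl] = 10^(pH − pKa) = 10^(8.18 − 7.56) = 4.169; fraction as HOCl = 1/(1 + 4.169) = 0.1935.
Free chlorine required for 2.09 ppm HOCl: 2.09 / 0.1935 = 10.8 ppm.
FC to add: 10.8 − 0.5 = 10.3 mg/L as Cl₂.
Cl₂ equivalent: 10.3 mg/L × 372,000 L = 3833 g.
Product at 11.2% available Cl: 3833 / 0.112 = 34,220 g.
Volume: 34,220 g ÷ 1.12 g/mL = 30,550 mL.

30.6 L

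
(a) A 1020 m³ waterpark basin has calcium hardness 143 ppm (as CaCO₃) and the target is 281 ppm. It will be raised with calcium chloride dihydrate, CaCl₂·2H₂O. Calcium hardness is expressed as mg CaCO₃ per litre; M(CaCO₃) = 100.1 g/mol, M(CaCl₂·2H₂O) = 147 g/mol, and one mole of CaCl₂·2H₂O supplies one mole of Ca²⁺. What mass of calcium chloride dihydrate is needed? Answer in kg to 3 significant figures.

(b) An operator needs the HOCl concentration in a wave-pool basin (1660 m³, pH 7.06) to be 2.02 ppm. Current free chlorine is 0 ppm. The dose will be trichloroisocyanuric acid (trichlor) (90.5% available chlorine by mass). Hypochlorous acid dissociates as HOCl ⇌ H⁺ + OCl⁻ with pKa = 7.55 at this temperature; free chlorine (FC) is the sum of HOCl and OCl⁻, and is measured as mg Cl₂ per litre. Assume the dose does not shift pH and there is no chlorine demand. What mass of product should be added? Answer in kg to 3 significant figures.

(a) 207 kg; (b) 4.90 kg

(a) Volume: 1020 m³ = 1,020,000 L.
(a) Hardness to add: (281 − 143) = 138 mg/L as CaCO₃ × 1,020,000 L = 140,800 g as CaCO₃.
(a) Moles of Ca²⁺ (1 mol Ca²⁺ ≡ 1 mol CaCO₃): 140,800 / 100.1 g/mol = 1406 mol.
(a) Mass of CaCl₂·2H₂O: 1406 × 147 = 206,700 g.

(b) Volume: 1660 m³ = 1,660,000 L.
(b) [OCl⁻]/[HOCl] = 10^(pH − pKa) = 10^(7.06 − 7.55) = 0.3236; fraction as HOCl = 1/(1 + 0.3236) = 0.7555.
(b) Free chlorine required for 2.02 ppm HOCl: 2.02 / 0.7555 = 2.674 ppm.
(b) FC to add: 2.674 − 0 = 2.674 mg/L as Cl₂.
(b) Cl₂ equivalent: 2.674 mg/L × 1,660,000 L = 4438 g.
(b) Product at 90.5% available Cl: 4438 / 0.905 = 4904 g.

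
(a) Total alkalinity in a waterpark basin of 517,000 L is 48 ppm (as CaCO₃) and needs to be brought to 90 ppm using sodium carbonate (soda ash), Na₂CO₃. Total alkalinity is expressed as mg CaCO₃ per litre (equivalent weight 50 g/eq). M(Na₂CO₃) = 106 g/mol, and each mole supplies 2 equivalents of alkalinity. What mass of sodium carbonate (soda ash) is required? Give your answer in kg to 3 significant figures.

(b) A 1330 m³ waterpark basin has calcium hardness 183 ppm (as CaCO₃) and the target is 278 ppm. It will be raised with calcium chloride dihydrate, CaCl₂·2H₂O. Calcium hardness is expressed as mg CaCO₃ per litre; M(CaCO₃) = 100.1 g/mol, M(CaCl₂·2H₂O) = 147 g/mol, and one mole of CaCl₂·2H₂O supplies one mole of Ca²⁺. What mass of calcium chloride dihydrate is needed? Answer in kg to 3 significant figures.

(a) 23.0 kg; (b) 186 kg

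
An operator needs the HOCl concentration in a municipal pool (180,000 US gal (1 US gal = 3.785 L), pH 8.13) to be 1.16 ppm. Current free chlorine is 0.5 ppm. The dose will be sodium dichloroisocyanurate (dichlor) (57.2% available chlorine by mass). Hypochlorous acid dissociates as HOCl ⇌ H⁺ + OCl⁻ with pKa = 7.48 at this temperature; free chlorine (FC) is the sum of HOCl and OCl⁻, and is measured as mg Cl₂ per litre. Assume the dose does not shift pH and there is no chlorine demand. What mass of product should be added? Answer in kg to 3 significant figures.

6.96 kg

Volume: 180,000 US gal × 3.785 L/gal = 681,300 L.
[OCl⁻]/[HOCl] = 10^(pH − pKa) = 10^(8.13 − 7.48) = 4.467; fraction as HOCl = 1/(1 + 4.467) = 0.1829.
Free chlorine required for 1.16 ppm HOCl: 1.16 / 0.1829 = 6.342 ppm.
FC to add: 6.342 − 0.5 = 5.842 mg/L as Cl₂.
Cl₂ equivalent: 5.842 mg/L × 681,300 L = 3980 g.
Product at 57.2% available Cl: 3980 / 0.572 = 6958 g.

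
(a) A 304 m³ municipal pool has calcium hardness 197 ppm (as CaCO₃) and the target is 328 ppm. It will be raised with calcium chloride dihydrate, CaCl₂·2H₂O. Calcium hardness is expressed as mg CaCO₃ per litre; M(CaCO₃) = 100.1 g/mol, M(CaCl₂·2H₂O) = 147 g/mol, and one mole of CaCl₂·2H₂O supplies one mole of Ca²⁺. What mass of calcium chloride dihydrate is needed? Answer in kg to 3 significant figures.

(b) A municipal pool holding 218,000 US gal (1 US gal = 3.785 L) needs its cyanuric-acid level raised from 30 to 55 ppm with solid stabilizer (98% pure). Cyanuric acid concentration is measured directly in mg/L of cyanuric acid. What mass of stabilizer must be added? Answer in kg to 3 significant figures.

(a) 58.5 kg; (b) 21.0 kg

(a) Volume: 304 m³ = 304,000 L.
(a) Hardness to add: (328 − 197) = 131 mg/L as CaCO₃ × 304,000 L = 39,820 g as CaCO₃.
(a) Moles of Ca²⁺ (1 mol Ca²⁺ ≡ 1 mol CaCO₃): 39,820 / 100.1 g/mol = 397.8 mol.
(a) Mass of CaCl₂·2H₂O: 397.8 × 147 = 58,480 g.

(b) Volume: 218,000 US gal × 3.785 L/gal = 825,130 L.
(b) CYA to add: (55 − 30) = 25 mg/L × 825,130 L = 20,630 g cyanuric acid.
(b) At 98% purity: 20,630 / 0.98 = 21,050 g product.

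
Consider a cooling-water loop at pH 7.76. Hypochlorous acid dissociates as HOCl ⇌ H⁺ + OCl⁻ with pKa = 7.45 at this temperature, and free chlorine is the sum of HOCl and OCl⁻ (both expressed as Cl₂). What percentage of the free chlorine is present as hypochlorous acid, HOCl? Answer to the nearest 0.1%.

32.9%

[OCl⁻]/[HOCl] = 10^(pH − pKa) = 10^(7.76 − 7.45) = 10^0.31 = 2.042.
Fraction as HOCl = 1 / (1 + 2.042) = 0.3288.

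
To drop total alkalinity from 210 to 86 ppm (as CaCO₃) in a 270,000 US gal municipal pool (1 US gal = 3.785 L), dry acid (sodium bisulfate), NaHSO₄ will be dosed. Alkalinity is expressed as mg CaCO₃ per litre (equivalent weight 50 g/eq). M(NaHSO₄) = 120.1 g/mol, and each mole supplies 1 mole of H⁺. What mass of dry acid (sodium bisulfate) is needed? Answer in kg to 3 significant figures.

Volume: 270,000 US gal × 3.785 L/gal = 1,021,950 L.
Alkalinity to neutralize: (210 − 86) = 124 mg/L as CaCO₃ × 1,021,950 L = 126,700 g as CaCO₃.
Equivalents of H⁺ required: 126,700 ÷ 50 g/eq = 2534 eq = 2534 mol NaHSO₄.
Mass of NaHSO₄: 2534 × 120.1 = 304,400 g.

304 kg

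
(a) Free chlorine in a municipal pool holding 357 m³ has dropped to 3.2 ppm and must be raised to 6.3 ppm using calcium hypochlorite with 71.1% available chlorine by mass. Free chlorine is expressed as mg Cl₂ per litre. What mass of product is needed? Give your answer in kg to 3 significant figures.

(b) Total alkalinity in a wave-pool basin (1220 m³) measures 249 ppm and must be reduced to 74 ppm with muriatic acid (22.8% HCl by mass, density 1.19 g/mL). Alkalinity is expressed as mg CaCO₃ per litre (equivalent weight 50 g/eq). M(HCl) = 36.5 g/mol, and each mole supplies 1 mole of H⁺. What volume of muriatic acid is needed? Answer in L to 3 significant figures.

(a) Volume: 357 m³ = 357,000 L.
(a) Chlorine deficit: 6.3 − 3.2 = 3.1 ppm = 3.1 mg/L as Cl₂.
(a) Cl₂ equivalent needed: 3.1 mg/L × 357,000 L = 1,107,000 mg = 1107 g.
(a) Product at 71.1% available chlorine: 1107 / 0.711 = 1557 g.

(b) Volume: 1220 m³ = 1,220,000 L.
(b) Alkalinity to neutralize: (249 − 74) = 175 mg/L as CaCO₃ × 1,220,000 L = 213,500 g as CaCO₃.
(b) Equivalents of H⁺ required: 213,500 ÷ 50 g/eq = 4270 eq = 4270 mol HCl.
(b) Mass of HCl: 4270 × 36.5 = 155,900 g.
(b) Mass of 22.8% solution: 155,900 / 0.228 = 683,600 g.
(b) Volume: 683,600 g ÷ 1.19 g/mL = 574,400 mL.

(a) 1.56 kg; (b) 574 L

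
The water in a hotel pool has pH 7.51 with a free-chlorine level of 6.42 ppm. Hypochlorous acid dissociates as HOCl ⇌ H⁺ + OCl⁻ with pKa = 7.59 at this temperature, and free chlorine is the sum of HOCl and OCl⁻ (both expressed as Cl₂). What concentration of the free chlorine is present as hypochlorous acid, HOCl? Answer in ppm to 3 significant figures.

3.50 ppm

[OCl⁻]/[HOCl] = 10^(pH − pKa) = 10^(7.51 − 7.59) = 10^-0.08 = 0.8318.
Fraction as HOCl = 1 / (1 + 0.8318) = 0.5459.
HOCl = 0.5459 × 6.42 ppm = 3.505 ppm.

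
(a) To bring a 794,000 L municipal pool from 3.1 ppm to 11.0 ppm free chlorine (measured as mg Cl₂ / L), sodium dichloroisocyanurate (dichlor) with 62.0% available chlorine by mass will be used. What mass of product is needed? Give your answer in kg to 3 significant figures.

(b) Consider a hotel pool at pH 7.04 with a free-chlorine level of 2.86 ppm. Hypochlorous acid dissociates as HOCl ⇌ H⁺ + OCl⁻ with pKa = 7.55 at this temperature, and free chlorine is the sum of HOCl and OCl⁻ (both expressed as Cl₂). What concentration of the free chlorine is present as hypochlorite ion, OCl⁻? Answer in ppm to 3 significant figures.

(a) Chlorine deficit: 11.0 − 3.1 = 7.9 ppm = 7.9 mg/L as Cl₂.
(a) Cl₂ equivalent needed: 7.9 mg/L × 794,000 L = 6,273,000 mg = 6273 g.
(a) Product at 62.0% available chlorine: 6273 / 0.62 = 10,120 g.

(b) [OCl⁻]/[HOCl] = 10^(pH − pKa) = 10^(7.04 − 7.55) = 10^-0.51 = 0.309.
(b) Fraction as HOCl = 1 / (1 + 0.309) = 0.7639.
(b) OCl⁻ = (1 − 0.7639) × 2.86 ppm = 0.6752 ppm.

(a) 10.1 kg; (b) 0.675 ppm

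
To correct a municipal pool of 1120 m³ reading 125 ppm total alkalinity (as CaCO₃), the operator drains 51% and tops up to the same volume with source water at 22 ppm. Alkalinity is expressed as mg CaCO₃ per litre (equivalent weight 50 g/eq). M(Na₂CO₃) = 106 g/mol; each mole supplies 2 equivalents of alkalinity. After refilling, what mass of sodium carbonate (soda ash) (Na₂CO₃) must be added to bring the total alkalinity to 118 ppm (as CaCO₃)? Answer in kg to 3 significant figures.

54.1 kg

Volume: 1120 m³ = 1,120,000 L.
After draining 51% and refilling: 125 × 0.49 + 22 × 0.51 = 72.47 ppm.
Deficit to target: 118 − 72.47 = 45.53 mg/L.
As CaCO₃: 45.53 mg/L × 1,120,000 L = 50,990 g; ÷ 50 g/eq ÷ 2 = 509.9 mol Na₂CO₃.
Mass: 509.9 × 106 = 54,050 g.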